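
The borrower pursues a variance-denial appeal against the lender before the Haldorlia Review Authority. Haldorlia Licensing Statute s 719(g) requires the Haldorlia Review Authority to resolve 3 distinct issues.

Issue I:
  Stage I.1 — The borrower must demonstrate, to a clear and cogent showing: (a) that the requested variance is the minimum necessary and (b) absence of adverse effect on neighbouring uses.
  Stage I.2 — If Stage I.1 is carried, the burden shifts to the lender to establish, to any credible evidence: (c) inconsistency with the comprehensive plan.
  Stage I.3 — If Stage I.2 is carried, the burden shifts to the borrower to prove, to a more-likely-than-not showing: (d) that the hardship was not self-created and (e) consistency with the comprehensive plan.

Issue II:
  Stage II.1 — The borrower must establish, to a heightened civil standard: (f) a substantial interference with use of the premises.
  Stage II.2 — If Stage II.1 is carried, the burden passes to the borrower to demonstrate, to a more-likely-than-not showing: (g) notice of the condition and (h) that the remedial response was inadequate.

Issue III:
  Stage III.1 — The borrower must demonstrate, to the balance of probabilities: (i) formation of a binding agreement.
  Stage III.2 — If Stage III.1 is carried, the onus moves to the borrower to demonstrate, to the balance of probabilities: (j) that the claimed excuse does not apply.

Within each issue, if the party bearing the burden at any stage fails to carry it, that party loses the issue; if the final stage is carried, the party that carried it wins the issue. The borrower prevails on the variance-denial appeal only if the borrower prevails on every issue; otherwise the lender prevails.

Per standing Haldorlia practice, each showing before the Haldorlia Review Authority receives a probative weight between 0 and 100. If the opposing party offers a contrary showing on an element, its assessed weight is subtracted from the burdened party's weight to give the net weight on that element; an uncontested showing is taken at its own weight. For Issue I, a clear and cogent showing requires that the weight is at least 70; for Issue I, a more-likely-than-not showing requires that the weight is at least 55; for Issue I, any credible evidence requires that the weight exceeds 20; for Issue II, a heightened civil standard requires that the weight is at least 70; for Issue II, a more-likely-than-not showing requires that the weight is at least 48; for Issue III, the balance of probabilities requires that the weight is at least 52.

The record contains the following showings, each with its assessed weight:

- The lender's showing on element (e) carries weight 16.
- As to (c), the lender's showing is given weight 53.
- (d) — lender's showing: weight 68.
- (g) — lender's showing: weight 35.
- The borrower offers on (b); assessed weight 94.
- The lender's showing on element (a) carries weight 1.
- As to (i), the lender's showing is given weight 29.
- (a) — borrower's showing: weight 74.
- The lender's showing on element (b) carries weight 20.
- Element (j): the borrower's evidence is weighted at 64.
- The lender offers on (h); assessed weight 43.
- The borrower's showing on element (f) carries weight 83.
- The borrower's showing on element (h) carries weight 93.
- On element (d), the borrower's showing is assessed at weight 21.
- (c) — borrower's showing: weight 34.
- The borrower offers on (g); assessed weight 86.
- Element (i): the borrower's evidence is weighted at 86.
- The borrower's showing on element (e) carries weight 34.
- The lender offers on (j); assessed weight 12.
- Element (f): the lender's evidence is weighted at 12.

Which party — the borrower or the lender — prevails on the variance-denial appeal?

— Issue I —
Stage I.1 — burden on borrower; standard: a clear and cogent showing (weight is at least 70).
    (a): 74 − 1 = 73 ≥ 70 [met]
    (b): 94 − 20 = 74 ≥ 70 [met]
  The borrower carries Stage I.1; the lender now bears the burden.
Stage I.2 — burden on lender; standard: any credible evidence (weight exceeds 20).
    (c): 53 − 34 = 19 ≤ 20 [not met]
  Not every element is met, so the lender fails to carry Stage I.2.
So the borrower prevails on this issue.
— Issue II —
At Stage II.1 the borrower must meet a heightened civil standard (weight is at least 70): on (f) the weight is 83 less the opposing 12 gives net 71, which does reach 70, so (f) meets the standard.
  Stage II.1 is satisfied; the borrower continues to bear the burden.
At Stage II.2 the borrower must meet a more-likely-than-not showing (weight is at least 48): on (g) the weight is 86 less the opposing 35 gives net 51, which does reach 48, so (g) meets the standard; on (h) the weight is 93 less the opposing 43 gives net 50, which does reach 48, so (h) meets the standard.
  All elements met at the final stage.
With every stage satisfied, the borrower prevails on this issue.
— Issue III —
Stage III.1 — burden on borrower; standard: the balance of probabilities (weight is at least 52).
    (i): 86 − 29 = 57 ≥ 52 [met]
  Stage III.1 is satisfied; the borrower continues to bear the burden.
Stage III.2 — burden on borrower; standard: the balance of probabilities (weight is at least 52).
    (j): 64 − 12 = 52 ≥ 52 [met]
  The borrower carries the last stage.
With every stage satisfied, the borrower prevails on this issue.
Per-issue: Issue I → borrower; Issue II → borrower; Issue III → borrower. The borrower must prevail on every issue; overall, the borrower prevails.

borrower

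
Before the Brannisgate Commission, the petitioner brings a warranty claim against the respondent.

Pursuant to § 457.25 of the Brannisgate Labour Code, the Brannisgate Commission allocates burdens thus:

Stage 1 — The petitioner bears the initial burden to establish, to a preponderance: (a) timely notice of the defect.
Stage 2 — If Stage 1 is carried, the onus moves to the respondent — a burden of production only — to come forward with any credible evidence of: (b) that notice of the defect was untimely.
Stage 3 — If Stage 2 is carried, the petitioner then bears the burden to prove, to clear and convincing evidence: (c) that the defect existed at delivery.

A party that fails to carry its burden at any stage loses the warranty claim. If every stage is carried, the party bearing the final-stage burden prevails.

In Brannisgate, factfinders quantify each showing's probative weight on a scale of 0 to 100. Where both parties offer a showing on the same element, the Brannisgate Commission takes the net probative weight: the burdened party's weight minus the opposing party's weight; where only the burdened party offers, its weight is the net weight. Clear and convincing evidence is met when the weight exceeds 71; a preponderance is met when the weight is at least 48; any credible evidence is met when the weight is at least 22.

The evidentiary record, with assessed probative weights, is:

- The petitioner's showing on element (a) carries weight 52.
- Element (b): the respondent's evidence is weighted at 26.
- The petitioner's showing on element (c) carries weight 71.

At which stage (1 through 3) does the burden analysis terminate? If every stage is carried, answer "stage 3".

Stage 1 (petitioner, a preponderance, weight is at least 48): (a) 52 ≥ 48 — meets.
  Stage 1 is satisfied; the onus moves to the respondent.
Stage 2 (respondent, any credible evidence, weight is at least 22): (b) 26 ≥ 22 — meets.
  Stage 2 carried; the burden shifts to the petitioner.
Stage 3 (petitioner, clear and convincing evidence, weight exceeds 71): (c) 71 ≤ 71 — fails.
  Not every element is met, so the petitioner fails to carry Stage 3.
So the respondent prevails.

stage 3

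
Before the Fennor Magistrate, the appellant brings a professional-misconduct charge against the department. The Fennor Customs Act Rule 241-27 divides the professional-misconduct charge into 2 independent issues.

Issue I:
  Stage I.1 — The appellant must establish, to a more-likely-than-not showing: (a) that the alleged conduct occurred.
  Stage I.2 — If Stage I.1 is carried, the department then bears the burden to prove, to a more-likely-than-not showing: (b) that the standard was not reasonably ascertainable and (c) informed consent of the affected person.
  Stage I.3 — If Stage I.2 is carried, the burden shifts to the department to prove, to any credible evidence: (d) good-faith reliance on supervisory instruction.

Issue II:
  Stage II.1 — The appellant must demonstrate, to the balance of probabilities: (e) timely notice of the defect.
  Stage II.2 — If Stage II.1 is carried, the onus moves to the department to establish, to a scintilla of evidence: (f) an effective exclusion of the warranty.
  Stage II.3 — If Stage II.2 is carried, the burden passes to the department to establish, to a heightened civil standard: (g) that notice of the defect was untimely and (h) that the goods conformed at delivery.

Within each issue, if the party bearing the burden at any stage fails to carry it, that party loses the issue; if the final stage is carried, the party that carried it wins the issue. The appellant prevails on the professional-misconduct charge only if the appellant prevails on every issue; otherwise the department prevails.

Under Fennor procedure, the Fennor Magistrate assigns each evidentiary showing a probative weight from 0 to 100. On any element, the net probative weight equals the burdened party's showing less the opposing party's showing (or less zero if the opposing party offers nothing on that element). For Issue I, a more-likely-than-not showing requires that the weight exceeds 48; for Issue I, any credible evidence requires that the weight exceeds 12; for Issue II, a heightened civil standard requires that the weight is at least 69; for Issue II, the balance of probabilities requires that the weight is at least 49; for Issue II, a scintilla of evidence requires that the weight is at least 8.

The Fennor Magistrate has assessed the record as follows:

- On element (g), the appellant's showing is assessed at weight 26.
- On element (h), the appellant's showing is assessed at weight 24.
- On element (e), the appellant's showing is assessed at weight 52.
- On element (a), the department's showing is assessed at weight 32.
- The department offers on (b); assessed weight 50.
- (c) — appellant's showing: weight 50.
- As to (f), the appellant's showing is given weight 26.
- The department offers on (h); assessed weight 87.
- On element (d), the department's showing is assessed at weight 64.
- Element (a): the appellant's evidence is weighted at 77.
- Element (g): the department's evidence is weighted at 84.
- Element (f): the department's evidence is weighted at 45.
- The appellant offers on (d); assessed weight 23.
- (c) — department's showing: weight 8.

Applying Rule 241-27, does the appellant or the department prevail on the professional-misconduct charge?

department

— Issue I —
Stage I.1 (appellant, a more-likely-than-not showing, weight exceeds 48): (a) net 77−32=45 ≤ 48 — fails.
  Stage I.1 not carried; the appellant fails its burden.
So the department prevails on this issue.
— Issue II —
Stage II.1 (appellant, the balance of probabilities, weight is at least 49): (e) 52 ≥ 49 — meets.
  All elements met. The burden passes to the department.
Stage II.2 (department, a scintilla of evidence, weight is at least 8): (f) net 45−26=19 ≥ 8 — meets.
  Stage II.2 is satisfied; the department continues to bear the burden.
Stage II.3 (department, a heightened civil standard, weight is at least 69): (g) net 84−26=58 < 69 — fails; (h) net 87−24=63 < 69 — fails.
  Not every element is met, so the department fails to carry Stage II.3.
So the appellant prevails on this issue.
Per-issue: Issue I → department; Issue II → appellant. The appellant must prevail on every issue; overall, the department prevails.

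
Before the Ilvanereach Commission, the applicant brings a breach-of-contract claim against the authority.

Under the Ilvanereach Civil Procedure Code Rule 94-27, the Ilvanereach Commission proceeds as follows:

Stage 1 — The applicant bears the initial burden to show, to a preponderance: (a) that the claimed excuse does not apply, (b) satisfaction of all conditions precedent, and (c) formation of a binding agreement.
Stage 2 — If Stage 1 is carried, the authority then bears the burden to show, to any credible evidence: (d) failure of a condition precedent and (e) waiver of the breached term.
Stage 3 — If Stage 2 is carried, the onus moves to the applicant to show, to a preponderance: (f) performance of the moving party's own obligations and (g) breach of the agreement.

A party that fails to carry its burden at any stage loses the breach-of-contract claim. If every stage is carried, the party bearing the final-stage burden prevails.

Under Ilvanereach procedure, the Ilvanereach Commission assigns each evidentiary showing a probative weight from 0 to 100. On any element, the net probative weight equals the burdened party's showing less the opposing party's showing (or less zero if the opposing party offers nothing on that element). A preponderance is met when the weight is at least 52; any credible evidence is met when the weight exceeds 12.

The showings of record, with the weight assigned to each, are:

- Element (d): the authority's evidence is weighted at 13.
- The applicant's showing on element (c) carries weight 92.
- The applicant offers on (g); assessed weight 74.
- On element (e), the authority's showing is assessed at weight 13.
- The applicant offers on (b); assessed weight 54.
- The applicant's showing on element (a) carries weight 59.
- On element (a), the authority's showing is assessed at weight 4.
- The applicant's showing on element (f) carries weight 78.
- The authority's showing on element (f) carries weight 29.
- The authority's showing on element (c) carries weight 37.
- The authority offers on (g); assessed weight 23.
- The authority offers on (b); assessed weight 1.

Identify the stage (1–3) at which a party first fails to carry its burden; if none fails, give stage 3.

stage 3

At Stage 1 the applicant must meet a preponderance (weight is at least 52): on (a) the weight is 59 less the opposing 4 gives net 55, which does reach 52, so (a) meets the standard; on (b) the weight is 54 less the opposing 1 gives net 53, ≥ 52, so (b) meets the standard; on (c) the weight is 92 less the opposing 37 gives net 55, which does reach 52, so (c) meets the standard.
  All elements met. The burden passes to the authority.
At Stage 2 the authority must meet any credible evidence (weight exceeds 12): on (d) the weight is 13, > 12, so (d) meets the standard; on (e) the weight is 13, which does exceed 12, so (e) meets the standard.
  Stage 2 is satisfied; the onus moves to the applicant.
At Stage 3 the applicant must meet a preponderance (weight is at least 52): on (f) the weight is 78 less the opposing 29 gives net 49, < 52, so (f) does not meet the standard; on (g) the weight is 74 less the opposing 23 gives net 51, < 52, so (g) does not meet the standard.
  The applicant does not carry Stage 3.
The authority prevails.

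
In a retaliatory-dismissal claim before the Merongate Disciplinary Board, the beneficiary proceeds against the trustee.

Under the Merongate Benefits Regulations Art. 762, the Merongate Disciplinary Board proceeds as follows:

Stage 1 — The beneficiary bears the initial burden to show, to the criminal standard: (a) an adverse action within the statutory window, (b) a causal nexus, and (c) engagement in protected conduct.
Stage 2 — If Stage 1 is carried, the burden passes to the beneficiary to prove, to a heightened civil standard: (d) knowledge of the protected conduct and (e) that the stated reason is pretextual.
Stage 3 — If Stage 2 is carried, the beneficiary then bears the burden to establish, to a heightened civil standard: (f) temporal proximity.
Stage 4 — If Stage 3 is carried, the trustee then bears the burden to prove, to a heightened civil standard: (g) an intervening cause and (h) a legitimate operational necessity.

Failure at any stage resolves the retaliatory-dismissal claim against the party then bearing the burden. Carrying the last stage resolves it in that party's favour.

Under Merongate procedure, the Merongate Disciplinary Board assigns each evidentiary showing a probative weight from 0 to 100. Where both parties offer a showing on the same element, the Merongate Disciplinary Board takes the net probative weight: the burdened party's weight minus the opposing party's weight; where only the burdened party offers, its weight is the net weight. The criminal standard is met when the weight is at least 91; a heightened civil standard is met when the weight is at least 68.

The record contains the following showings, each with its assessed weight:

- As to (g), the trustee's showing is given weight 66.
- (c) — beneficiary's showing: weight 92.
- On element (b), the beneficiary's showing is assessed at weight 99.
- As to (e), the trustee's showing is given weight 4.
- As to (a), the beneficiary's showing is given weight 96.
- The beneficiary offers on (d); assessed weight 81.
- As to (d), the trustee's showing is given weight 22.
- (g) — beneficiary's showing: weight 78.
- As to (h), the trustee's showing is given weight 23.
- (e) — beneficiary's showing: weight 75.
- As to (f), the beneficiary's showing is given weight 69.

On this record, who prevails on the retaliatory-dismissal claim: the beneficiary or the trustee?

trustee

Stage 1 — burden on beneficiary; standard: the criminal standard (weight is at least 91).
    (a): 96 ≥ 91 [met]
    (b): 99 ≥ 91 [met]
    (c): 92 ≥ 91 [met]
  Stage 1 is satisfied; the beneficiary continues to bear the burden.
Stage 2 — burden on beneficiary; standard: a heightened civil standard (weight is at least 68).
    (d): 81 − 22 = 59 < 68 [not met]
    (e): 75 − 4 = 71 ≥ 68 [met]
  Not every element is met, so the beneficiary fails to carry Stage 2.
The trustee prevails.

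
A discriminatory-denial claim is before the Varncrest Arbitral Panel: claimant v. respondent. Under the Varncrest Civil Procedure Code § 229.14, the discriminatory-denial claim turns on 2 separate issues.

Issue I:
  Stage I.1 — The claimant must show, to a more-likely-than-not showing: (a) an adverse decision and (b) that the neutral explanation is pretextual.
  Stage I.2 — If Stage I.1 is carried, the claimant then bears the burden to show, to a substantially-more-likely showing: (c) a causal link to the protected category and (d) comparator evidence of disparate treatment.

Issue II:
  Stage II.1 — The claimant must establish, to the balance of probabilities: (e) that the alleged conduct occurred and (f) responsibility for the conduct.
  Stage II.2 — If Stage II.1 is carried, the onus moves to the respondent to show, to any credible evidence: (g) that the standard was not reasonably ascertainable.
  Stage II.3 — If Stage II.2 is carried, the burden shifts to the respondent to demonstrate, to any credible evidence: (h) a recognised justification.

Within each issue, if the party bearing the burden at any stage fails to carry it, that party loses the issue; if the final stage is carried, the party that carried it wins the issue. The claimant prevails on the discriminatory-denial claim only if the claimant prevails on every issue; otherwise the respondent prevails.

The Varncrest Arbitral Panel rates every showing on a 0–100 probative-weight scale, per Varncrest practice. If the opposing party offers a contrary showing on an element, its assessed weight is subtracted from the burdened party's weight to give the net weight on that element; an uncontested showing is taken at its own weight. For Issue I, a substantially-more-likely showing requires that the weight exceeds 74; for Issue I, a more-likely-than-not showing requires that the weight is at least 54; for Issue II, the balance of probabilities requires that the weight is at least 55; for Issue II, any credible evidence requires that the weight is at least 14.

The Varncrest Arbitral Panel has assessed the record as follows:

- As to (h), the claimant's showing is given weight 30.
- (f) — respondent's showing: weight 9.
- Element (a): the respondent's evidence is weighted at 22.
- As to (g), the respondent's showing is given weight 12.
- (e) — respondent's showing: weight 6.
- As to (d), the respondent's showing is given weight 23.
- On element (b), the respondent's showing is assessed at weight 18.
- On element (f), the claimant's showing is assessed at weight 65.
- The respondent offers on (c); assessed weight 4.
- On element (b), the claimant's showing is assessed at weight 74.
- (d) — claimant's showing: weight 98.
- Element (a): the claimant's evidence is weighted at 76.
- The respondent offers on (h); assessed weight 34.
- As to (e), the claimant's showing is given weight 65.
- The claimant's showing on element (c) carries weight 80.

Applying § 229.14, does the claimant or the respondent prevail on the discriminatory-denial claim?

claimant

— Issue I —
At Stage I.1 the claimant must meet a more-likely-than-not showing (weight is at least 54): on (a) the weight is 76 less the opposing 22 gives net 54, which does reach 54, so (a) meets the standard; on (b) the weight is 74 less the opposing 18 gives net 56, ≥ 54, so (b) meets the standard.
  All elements met. The claimant retains the burden for Stage I.2.
At Stage I.2 the claimant must meet a substantially-more-likely showing (weight exceeds 74): on (c) the weight is 80 less the opposing 4 gives net 76, > 74, so (c) meets the standard; on (d) the weight is 98 less the opposing 23 gives net 75, which does exceed 74, so (d) meets the standard.
  All elements met at the final stage.
Every stage carried; the claimant prevails on this issue.
— Issue II —
Stage II.1 (claimant, the balance of probabilities, weight is at least 55): (e) net 65−6=59 ≥ 55 — meets; (f) net 65−9=56 ≥ 55 — meets.
  The claimant carries Stage II.1; the respondent now bears the burden.
Stage II.2 (respondent, any credible evidence, weight is at least 14): (g) 12 < 14 — fails.
  Not every element is met, so the respondent fails to carry Stage II.2.
The claimant prevails on this issue.
Per-issue: Issue I → claimant; Issue II → claimant. The claimant must prevail on every issue; overall, the claimant prevails.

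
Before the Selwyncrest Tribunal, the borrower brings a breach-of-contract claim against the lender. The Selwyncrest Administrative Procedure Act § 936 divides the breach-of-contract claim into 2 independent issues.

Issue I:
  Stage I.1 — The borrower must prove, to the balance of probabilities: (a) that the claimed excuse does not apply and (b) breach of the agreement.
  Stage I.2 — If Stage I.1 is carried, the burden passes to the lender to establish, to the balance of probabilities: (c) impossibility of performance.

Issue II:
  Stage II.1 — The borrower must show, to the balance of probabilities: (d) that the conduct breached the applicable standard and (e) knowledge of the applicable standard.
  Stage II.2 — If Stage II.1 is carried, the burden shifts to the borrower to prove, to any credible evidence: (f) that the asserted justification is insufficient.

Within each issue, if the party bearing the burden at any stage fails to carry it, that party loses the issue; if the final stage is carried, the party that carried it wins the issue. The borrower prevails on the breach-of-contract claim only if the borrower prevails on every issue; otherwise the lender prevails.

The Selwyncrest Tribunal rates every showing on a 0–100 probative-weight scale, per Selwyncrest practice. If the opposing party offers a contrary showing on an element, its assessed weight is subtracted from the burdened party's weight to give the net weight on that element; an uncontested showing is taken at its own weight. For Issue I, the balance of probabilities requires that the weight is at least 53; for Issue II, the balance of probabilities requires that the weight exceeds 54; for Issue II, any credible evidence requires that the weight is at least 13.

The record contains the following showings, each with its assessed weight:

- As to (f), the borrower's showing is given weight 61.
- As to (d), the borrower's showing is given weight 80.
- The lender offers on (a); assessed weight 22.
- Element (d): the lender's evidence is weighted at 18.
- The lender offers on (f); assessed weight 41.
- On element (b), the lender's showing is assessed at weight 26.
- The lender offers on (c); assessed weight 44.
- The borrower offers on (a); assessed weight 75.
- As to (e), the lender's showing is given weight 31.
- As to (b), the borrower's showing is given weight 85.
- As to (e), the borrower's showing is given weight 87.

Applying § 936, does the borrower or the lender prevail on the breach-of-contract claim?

— Issue I —
Stage I.1 — burden on borrower; standard: the balance of probabilities (weight is at least 53).
    (a): 75 − 22 = 53 ≥ 53 [met]
    (b): 85 − 26 = 59 ≥ 53 [met]
  Stage I.1 carried; the burden shifts to the lender.
Stage I.2 — burden on lender; standard: the balance of probabilities (weight is at least 53).
    (c): 44 < 53 [not met]
  The lender does not carry Stage I.2.
So the borrower prevails on this issue.
— Issue II —
At Stage II.1 the borrower must meet the balance of probabilities (weight exceeds 54): on (d) the weight is 80 less the opposing 18 gives net 62, which does exceed 54, so (d) meets the standard; on (e) the weight is 87 less the opposing 31 gives net 56, which does exceed 54, so (e) meets the standard.
  Stage II.1 carried; the burden remains with the borrower.
At Stage II.2 the borrower must meet any credible evidence (weight is at least 13): on (f) the weight is 61 less the opposing 41 gives net 20, which does reach 13, so (f) meets the standard.
  Stage II.2 carried; the final stage is satisfied.
With every stage satisfied, the borrower prevails on this issue.
Per-issue: Issue I → borrower; Issue II → borrower. The borrower must prevail on every issue; overall, the borrower prevails.

borrower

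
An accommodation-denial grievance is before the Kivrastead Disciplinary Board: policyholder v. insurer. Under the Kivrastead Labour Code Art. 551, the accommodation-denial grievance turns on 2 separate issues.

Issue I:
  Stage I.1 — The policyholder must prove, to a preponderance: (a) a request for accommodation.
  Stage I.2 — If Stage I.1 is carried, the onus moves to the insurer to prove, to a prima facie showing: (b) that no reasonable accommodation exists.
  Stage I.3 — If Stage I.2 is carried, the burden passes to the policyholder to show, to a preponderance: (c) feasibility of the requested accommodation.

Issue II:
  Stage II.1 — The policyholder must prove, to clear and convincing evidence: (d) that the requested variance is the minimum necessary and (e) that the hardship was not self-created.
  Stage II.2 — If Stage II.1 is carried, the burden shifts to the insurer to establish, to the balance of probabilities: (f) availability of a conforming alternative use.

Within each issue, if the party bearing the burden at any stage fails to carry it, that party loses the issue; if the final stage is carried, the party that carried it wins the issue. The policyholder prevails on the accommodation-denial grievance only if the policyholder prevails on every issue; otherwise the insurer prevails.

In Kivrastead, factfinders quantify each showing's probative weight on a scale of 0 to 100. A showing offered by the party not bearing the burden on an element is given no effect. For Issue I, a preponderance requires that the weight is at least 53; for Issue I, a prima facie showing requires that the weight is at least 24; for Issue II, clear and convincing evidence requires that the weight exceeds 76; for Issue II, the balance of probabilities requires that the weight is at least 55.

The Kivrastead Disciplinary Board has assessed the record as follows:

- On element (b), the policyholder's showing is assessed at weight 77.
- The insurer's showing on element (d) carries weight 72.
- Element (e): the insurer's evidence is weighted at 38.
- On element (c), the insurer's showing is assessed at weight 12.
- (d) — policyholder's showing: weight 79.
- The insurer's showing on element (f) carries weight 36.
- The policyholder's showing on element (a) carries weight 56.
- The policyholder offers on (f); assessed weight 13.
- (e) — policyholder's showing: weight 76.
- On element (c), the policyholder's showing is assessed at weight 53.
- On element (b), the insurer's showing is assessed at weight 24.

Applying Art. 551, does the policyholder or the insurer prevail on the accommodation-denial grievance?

insurer

— Issue I —
Stage I.1 — burden on policyholder; standard: a preponderance (weight is at least 53).
    (a): 56 ≥ 53 [met]
  All elements met. The burden passes to the insurer.
Stage I.2 — burden on insurer; standard: a prima facie showing (weight is at least 24).
    (b): 24 (policyholder's 77 disregarded) ≥ 24 [met]
  Stage I.2 is satisfied; the onus moves to the policyholder.
Stage I.3 — burden on policyholder; standard: a preponderance (weight is at least 53).
    (c): 53 (insurer's 12 disregarded) ≥ 53 [met]
  Stage I.3 carried; the final stage is satisfied.
Every stage carried; the policyholder prevails on this issue.
— Issue II —
Stage II.1 — burden on policyholder; standard: clear and convincing evidence (weight exceeds 76).
    (d): 79 (insurer's 72 disregarded) > 76 [met]
    (e): 76 (insurer's 38 disregarded) ≤ 76 [not met]
  Stage II.1 not carried; the policyholder fails its burden.
So the insurer prevails on this issue.
Per-issue: Issue I → policyholder; Issue II → insurer. The policyholder must prevail on every issue; overall, the insurer prevails.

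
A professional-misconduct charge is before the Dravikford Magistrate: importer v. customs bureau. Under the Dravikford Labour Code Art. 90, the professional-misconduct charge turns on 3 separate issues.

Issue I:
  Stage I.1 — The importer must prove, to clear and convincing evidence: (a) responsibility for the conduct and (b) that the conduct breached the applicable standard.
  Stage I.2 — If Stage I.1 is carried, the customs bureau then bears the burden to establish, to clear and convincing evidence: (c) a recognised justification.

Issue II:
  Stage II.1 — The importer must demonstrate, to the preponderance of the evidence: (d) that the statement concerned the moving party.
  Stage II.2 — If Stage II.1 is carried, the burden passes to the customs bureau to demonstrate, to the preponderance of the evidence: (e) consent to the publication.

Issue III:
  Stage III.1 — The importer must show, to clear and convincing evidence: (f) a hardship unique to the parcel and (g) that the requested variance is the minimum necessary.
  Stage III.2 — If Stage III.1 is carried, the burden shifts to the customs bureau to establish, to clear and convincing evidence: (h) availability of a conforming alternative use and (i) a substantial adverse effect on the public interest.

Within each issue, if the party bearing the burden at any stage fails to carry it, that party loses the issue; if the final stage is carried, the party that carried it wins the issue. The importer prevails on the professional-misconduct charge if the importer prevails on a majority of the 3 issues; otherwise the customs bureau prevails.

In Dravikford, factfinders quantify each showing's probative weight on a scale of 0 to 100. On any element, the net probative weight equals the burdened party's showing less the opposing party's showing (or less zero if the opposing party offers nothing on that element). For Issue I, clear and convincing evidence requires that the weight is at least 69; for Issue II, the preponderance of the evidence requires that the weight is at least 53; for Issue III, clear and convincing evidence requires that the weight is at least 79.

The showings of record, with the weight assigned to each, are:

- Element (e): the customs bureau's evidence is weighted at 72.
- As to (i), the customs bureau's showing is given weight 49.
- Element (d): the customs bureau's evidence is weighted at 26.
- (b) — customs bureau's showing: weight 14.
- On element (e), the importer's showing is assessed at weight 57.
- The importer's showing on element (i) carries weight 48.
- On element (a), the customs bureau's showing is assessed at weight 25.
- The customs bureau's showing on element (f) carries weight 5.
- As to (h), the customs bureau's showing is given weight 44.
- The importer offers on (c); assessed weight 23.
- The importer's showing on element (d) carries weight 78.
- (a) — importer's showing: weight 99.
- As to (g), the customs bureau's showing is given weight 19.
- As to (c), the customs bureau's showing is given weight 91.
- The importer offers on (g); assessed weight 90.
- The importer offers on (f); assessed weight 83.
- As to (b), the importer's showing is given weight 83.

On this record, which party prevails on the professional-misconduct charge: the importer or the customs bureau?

customs bureau

— Issue I —
Stage I.1 (importer, clear and convincing evidence, weight is at least 69): (a) net 99−25=74 ≥ 69 — meets; (b) net 83−14=69 ≥ 69 — meets.
  Stage I.1 is satisfied; the onus moves to the customs bureau.
Stage I.2 (customs bureau, clear and convincing evidence, weight is at least 69): (c) net 91−23=68 < 69 — fails.
  Not every element is met, so the customs bureau fails to carry Stage I.2.
So the importer prevails on this issue.
— Issue II —
Stage II.1 — burden on importer; standard: the preponderance of the evidence (weight is at least 53).
    (d): 78 − 26 = 52 < 53 [not met]
  The importer does not carry Stage II.1.
So the customs bureau prevails on this issue.
— Issue III —
Stage III.1 — burden on importer; standard: clear and convincing evidence (weight is at least 79).
    (f): 83 − 5 = 78 < 79 [not met]
    (g): 90 − 19 = 71 < 79 [not met]
  Stage III.1 not carried; the importer fails its burden.
So the customs bureau prevails on this issue.
Per-issue: Issue I → importer; Issue II → customs bureau; Issue III → customs bureau. The importer must prevail on a majority of issues; overall, the customs bureau prevails.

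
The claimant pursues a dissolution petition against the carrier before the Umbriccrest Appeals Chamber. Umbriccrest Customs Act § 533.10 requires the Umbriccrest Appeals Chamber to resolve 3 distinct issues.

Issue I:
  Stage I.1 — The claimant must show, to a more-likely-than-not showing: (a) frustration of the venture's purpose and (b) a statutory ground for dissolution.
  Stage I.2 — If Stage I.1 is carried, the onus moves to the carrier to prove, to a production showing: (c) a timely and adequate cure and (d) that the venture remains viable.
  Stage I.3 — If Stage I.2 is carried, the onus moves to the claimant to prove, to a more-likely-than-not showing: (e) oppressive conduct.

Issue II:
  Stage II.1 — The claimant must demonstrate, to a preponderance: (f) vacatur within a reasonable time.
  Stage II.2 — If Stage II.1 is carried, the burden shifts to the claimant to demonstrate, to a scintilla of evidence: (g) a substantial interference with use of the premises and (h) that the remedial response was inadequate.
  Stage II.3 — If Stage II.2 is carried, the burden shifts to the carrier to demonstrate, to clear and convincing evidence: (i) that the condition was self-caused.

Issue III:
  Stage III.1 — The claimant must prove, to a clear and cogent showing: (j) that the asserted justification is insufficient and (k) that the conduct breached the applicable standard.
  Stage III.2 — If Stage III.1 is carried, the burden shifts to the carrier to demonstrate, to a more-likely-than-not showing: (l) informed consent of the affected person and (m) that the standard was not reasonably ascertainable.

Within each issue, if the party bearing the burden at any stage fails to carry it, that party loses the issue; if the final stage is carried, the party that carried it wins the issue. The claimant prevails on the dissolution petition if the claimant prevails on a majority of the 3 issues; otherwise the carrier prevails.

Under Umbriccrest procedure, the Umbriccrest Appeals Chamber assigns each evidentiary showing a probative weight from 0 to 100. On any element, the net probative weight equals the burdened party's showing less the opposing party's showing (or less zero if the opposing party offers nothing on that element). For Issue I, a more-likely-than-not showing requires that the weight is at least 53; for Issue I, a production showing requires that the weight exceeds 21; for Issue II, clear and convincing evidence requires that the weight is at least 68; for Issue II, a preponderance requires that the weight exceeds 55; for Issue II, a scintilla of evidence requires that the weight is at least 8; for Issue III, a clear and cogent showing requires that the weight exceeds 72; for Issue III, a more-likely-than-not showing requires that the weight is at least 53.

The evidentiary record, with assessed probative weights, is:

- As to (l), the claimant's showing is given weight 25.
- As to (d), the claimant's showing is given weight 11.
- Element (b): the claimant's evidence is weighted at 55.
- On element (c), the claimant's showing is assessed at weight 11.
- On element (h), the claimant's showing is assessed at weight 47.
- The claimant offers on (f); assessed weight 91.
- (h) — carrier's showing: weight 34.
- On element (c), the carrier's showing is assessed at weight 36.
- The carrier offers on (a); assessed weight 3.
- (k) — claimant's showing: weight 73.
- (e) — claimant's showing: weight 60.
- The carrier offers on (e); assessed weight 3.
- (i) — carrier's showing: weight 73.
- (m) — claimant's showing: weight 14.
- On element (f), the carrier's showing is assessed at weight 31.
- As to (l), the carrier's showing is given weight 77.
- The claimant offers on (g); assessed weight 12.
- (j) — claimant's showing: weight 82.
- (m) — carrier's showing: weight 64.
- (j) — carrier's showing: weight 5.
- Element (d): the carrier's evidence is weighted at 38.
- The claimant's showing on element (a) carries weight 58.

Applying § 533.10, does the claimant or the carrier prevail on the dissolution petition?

claimant

— Issue I —
Stage I.1 — burden on claimant; standard: a more-likely-than-not showing (weight is at least 53).
    (a): 58 − 3 = 55 ≥ 53 [met]
    (b): 55 ≥ 53 [met]
  Stage I.1 is satisfied; the onus moves to the carrier.
Stage I.2 — burden on carrier; standard: a production showing (weight exceeds 21).
    (c): 36 − 11 = 25 > 21 [met]
    (d): 38 − 11 = 27 > 21 [met]
  Stage I.2 carried; the burden shifts to the claimant.
Stage I.3 — burden on claimant; standard: a more-likely-than-not showing (weight is at least 53).
    (e): 60 − 3 = 57 ≥ 53 [met]
  Stage I.3 carried; the final stage is satisfied.
With every stage satisfied, the claimant prevails on this issue.
— Issue II —
Stage II.1 — burden on claimant; standard: a preponderance (weight exceeds 55).
    (f): 91 − 31 = 60 > 55 [met]
  All elements met. The claimant retains the burden for Stage II.2.
Stage II.2 — burden on claimant; standard: a scintilla of evidence (weight is at least 8).
    (g): 12 ≥ 8 [met]
    (h): 47 − 34 = 13 ≥ 8 [met]
  The claimant carries Stage II.2; the carrier now bears the burden.
Stage II.3 — burden on carrier; standard: clear and convincing evidence (weight is at least 68).
    (i): 73 ≥ 68 [met]
  The carrier carries the last stage.
With every stage satisfied, the carrier prevails on this issue.
— Issue III —
Stage III.1 — burden on claimant; standard: a clear and cogent showing (weight exceeds 72).
    (j): 82 − 5 = 77 > 72 [met]
    (k): 73 > 72 [met]
  The claimant carries Stage III.1; the carrier now bears the burden.
Stage III.2 — burden on carrier; standard: a more-likely-than-not showing (weight is at least 53).
    (l): 77 − 25 = 52 < 53 [not met]
    (m): 64 − 14 = 50 < 53 [not met]
  Not every element is met, so the carrier fails to carry Stage III.2.
So the claimant prevails on this issue.
Per-issue: Issue I → claimant; Issue II → carrier; Issue III → claimant. The claimant must prevail on a majority of issues; overall, the claimant prevails.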